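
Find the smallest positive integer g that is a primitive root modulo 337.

φ(337) = 337 − 1 = 336 = 2^4 · 3 · 7.
Test candidates g = 2, 3, … against the prime factors q ∈ {2, 3, 7} of φ(337): g is a generator iff g^(336/q) ≢ 1 for every such q.
g = 2: 2^168 ≡ 1 — hits 1, so not a primitive root.
g = 3: 3^168 ≡ 1 — hits 1, so not a primitive root.
g = 4: 4^168 ≡ 1 — hits 1, so not a primitive root.
g = 5: 5^168 ≡ 336; 5^112 ≡ 1 — hits 1, so not a primitive root.
g = 6: 6^168 ≡ 1 — hits 1, so not a primitive root.
g = 7: 7^168 ≡ 1 — hits 1, so not a primitive root.
g = 8: 8^168 ≡ 1 — hits 1, so not a primitive root.
g = 9: 9^168 ≡ 1 — hits 1, so not a primitive root.
g = 10: 10^168 ≡ 336; 10^112 ≡ 128; 10^48 ≡ 175 — none is 1, so 10 is a primitive root.
The smallest primitive root modulo 337 is 10.

10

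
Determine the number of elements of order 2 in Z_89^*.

1

φ(89) = 89 − 1 = 88 = 2^3 · 11.
(Z/89Z)^× is cyclic (|G| = 88); a cyclic group of order m has exactly φ(d) elements of each order d | m, and none otherwise.
2 | 88, and φ(2) = 2 − 1 = 1.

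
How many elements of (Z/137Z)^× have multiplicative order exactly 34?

16

φ(137) = 137 − 1 = 136 = 2^3 · 17.
Since (Z/137Z)^× is cyclic of order 136, the number of elements of order d is φ(d) when d | 136 and 0 otherwise.
34 = 2 · 17 divides 136, and φ(34) = 16.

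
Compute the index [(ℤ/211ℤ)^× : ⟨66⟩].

2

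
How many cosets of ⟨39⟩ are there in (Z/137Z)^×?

2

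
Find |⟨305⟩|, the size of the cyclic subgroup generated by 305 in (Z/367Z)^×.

366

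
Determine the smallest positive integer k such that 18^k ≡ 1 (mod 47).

The order of 18 must divide φ(47) = 47 − 1 = 46 = 2 · 23.
Divisors of 46: 1, 2, 23, 46.
Evaluate successive powers at the divisors of 46:
18^1 ≡ 18
18^2 ≡ 42
18^23 ≡ 1
Hence ord(18) = 23.

23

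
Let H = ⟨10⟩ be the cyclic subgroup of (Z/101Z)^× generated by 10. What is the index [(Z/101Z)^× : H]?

25

The order of 10 must divide φ(101) = 101 − 1 = 100 = 2^2 · 5^2.
Divisors of 100: 1, 2, 4, 5, 10, 20, 25, 50, 100.
Test each divisor d:
10^1 ≡ 10 (mod 101)
10^2 ≡ 100 (mod 101)
10^4 ≡ 1 (mod 101) ✓
The order of 10 is 4, so the subgroup it generates has 4 elements.
The index is φ(101) / ord(10) = 100 / 4 = 25.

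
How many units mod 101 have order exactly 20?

8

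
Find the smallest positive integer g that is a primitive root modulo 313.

φ(313) = 313 − 1 = 312 = 2^3 · 3 · 13.
Test candidates g = 2, 3, … against the prime factors q ∈ {2, 3, 13} of φ(313): g is a generator iff g^(312/q) ≢ 1 for every such q.
g = 2: 2^156 ≡ 1 — hits 1, so not a primitive root.
g = 3: 3^156 ≡ 1 — hits 1, so not a primitive root.
g = 4: 4^156 ≡ 1 — hits 1, so not a primitive root.
g = 5: 5^156 ≡ 312; 5^104 ≡ 1 — hits 1, so not a primitive root.
g = 6: 6^156 ≡ 1 — hits 1, so not a primitive root.
g = 7: 7^156 ≡ 312; 7^104 ≡ 1 — hits 1, so not a primitive root.
g = 8: 8^156 ≡ 1 — hits 1, so not a primitive root.
g = 9: 9^156 ≡ 1 — hits 1, so not a primitive root.
g = 10: 10^156 ≡ 312; 10^104 ≡ 214; 10^24 ≡ 103 — none is 1, so 10 is a primitive root.
The smallest primitive root modulo 313 is 10.

10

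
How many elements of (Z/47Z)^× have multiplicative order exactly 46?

22

φ(47) = 47 − 1 = 46 = 2 · 23.
Since (Z/47Z)^× is cyclic of order 46, the number of elements of order d is φ(d) when d | 46 and 0 otherwise.
46 = 2 · 23 divides 46, and φ(46) = 22.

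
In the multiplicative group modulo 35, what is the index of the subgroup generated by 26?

4

ord(26) | φ(35) = φ(5·7) = (5−1)·(7−1) = 4·6 = 24 = 2^3 · 3.
Divisors of 24: 1, 2, 3, 4, 6, 8, 12, 24.
Compute 26^d (mod 35) for the divisors d until we hit 1:
26^1 ≡ 26 (mod 35)
26^2 ≡ 11 (mod 35)
26^3 ≡ 6 (mod 35)
26^4 ≡ 16 (mod 35)
26^6 ≡ 1 (mod 35) ✓
Thus |⟨26⟩| = ord(26) = 6.
Index = |(Z/35Z)^×| / |⟨26⟩| = 24 / 6 = 4.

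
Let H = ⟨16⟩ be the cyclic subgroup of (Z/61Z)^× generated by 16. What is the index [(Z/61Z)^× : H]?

4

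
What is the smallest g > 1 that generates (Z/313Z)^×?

10

φ(313) = 313 − 1 = 312 = 2^3 · 3 · 13.
g is a primitive root iff g^(312/q) ≢ 1 (mod 313) for each prime q ∈ {2, 3, 13}.
g = 2: 2^156 ≡ 1 — hits 1, so not a primitive root.
g = 3: 3^156 ≡ 1 — hits 1, so not a primitive root.
g = 4: 4^156 ≡ 1 — hits 1, so not a primitive root.
g = 5: 5^156 ≡ 312; 5^104 ≡ 1 — hits 1, so not a primitive root.
g = 6: 6^156 ≡ 1 — hits 1, so not a primitive root.
g = 7: 7^156 ≡ 312; 7^104 ≡ 1 — hits 1, so not a primitive root.
g = 8: 8^156 ≡ 1 — hits 1, so not a primitive root.
g = 9: 9^156 ≡ 1 — hits 1, so not a primitive root.
g = 10: 10^156 ≡ 312; 10^104 ≡ 214; 10^24 ≡ 103 — none is 1, so 10 is a primitive root.
So 10 is the smallest generator of (Z/313Z)^×.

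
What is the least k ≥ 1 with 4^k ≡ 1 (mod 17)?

ord(4) | φ(17) = 17 − 1 = 16 = 2^4.
Divisors of 16: 1, 2, 4, 8, 16.
Test each divisor d:
4^1 ≡ 4 (mod 17)
4^2 ≡ 16 (mod 17)
4^4 ≡ 1 (mod 17) ✓
So ord_17(4) = 4.

4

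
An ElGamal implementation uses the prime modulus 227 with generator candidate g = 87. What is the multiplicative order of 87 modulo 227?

The order of 87 must divide φ(227) = 227 − 1 = 226 = 2 · 113.
Divisors of 226: 1, 2, 113, 226.
Test each divisor d:
87^1 ≡ 87 (mod 227)
87^2 ≡ 78 (mod 227)
87^113 ≡ 1 (mod 227) ✓
Hence ord(87) = 113.

113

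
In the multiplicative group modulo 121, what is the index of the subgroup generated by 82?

The order of 82 must divide φ(121) = φ(11^2) = 11·(11−1) = 110 = 2 · 5 · 11.
Divisors of 110: 1, 2, 5, 10, 11, 22, 55, 110.
Compute 82^d (mod 121) for the divisors d until we hit 1:
82^1 ≡ 82
82^2 ≡ 69
82^5 ≡ 56
82^10 ≡ 111
82^11 ≡ 27
82^22 ≡ 3
82^55 ≡ 1
So ord_121(82) = 55, hence |⟨82⟩| = 55.
Index = |(Z/121Z)^×| / |⟨82⟩| = 110 / 55 = 2.

2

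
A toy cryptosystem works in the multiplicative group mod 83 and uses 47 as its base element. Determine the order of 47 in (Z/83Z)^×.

82

By Lagrange's theorem, ord_83(47) divides φ(83) = 83 − 1 = 82 = 2 · 41.
Divisors of 82: 1, 2, 41, 82.
Check 47^d mod 83 for each divisor in increasing order:
47^1 ≡ 47 (mod 83)
47^2 ≡ 51 (mod 83)
47^41 ≡ 82 (mod 83)
47^82 ≡ 1 (mod 83) ✓
Therefore the multiplicative order of 47 modulo 83 is 82.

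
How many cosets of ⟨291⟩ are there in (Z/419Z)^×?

2

Since 291 ∈ (Z/419Z)^×, its order divides φ(419) = 419 − 1 = 418 = 2 · 11 · 19.
Divisors of 418: 1, 2, 11, 19, 22, 38, 209, 418.
Test each divisor d:
291^1 ≡ 291 (mod 419)
291^2 ≡ 43 (mod 419)
291^11 ≡ 215 (mod 419)
291^19 ≡ 152 (mod 419)
291^22 ≡ 135 (mod 419)
291^38 ≡ 59 (mod 419)
291^209 ≡ 1 (mod 419) ✓
Thus |⟨291⟩| = ord(291) = 209.
The index is φ(419) / ord(291) = 418 / 209 = 2.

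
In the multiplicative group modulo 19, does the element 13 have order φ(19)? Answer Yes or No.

Yes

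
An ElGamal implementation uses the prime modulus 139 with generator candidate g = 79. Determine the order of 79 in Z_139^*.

23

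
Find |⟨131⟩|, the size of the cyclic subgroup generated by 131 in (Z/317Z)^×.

Since 131 ∈ (Z/317Z)^×, its order divides φ(317) = 317 − 1 = 316 = 2^2 · 79.
Divisors of 316: 1, 2, 4, 79, 158, 316.
Evaluate successive powers at the divisors of 316:
131^1 ≡ 131
131^2 ≡ 43
131^4 ≡ 264
131^79 ≡ 1
The smallest such exponent is 79, so the order of 131 is 79.

79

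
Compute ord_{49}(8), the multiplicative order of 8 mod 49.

7

ord(8) | φ(49) = φ(7^2) = 7·(7−1) = 42 = 2 · 3 · 7.
Divisors of 42: 1, 2, 3, 6, 7, 14, 21, 42.
Test each divisor d:
8^1 ≡ 8 (mod 49)
8^2 ≡ 15 (mod 49)
8^3 ≡ 22 (mod 49)
8^6 ≡ 43 (mod 49)
8^7 ≡ 1 (mod 49) ✓
Hence ord(8) = 7.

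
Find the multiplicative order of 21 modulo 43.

Since 21 ∈ (Z/43Z)^×, its order divides φ(43) = 43 − 1 = 42 = 2 · 3 · 7.
Divisors of 42: 1, 2, 3, 6, 7, 14, 21, 42.
Evaluate successive powers at the divisors of 42:
21^1 ≡ 21
21^2 ≡ 11
21^3 ≡ 16
21^6 ≡ 41
21^7 ≡ 1
Hence ord(21) = 7.

7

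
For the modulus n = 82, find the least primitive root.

7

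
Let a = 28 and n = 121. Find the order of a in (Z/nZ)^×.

110

ord(28) | φ(121) = φ(11^2) = 11·(11−1) = 110 = 2 · 5 · 11.
Divisors of 110: 1, 2, 5, 10, 11, 22, 55, 110.
Compute 28^d (mod 121) for the divisors d until we hit 1:
28^1 ≡ 28
28^2 ≡ 58
28^5 ≡ 54
28^10 ≡ 12
28^11 ≡ 94
28^22 ≡ 3
28^55 ≡ 120
28^110 ≡ 1
Therefore the multiplicative order of 28 modulo 121 is 110.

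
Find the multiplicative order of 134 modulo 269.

268

By Lagrange's theorem, ord_269(134) divides φ(269) = 269 − 1 = 268 = 2^2 · 67.
Divisors of 268: 1, 2, 4, 67, 134, 268.
Compute 134^d (mod 269) for the divisors d until we hit 1:
134^1 ≡ 134
134^2 ≡ 202
134^4 ≡ 185
134^67 ≡ 187
134^134 ≡ 268
134^268 ≡ 1
So ord_269(134) = 268.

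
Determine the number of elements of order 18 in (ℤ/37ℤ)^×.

φ(37) = 37 − 1 = 36 = 2^2 · 3^2.
Since (Z/37Z)^× is cyclic of order 36, the number of elements of order d is φ(d) when d | 36 and 0 otherwise.
18 = 2 · 3^2 divides 36, and φ(18) = 6.

6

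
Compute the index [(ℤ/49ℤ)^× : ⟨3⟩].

Since 3 ∈ (Z/49Z)^×, its order divides φ(49) = φ(7^2) = 7·(7−1) = 42 = 2 · 3 · 7.
Divisors of 42: 1, 2, 3, 6, 7, 14, 21, 42.
Evaluate successive powers at the divisors of 42:
3^1 ≡ 3 (mod 49)
3^2 ≡ 9 (mod 49)
3^3 ≡ 27 (mod 49)
3^6 ≡ 43 (mod 49)
3^7 ≡ 31 (mod 49)
3^14 ≡ 30 (mod 49)
3^21 ≡ 48 (mod 49)
3^42 ≡ 1 (mod 49) ✓
The order of 3 is 42, so the subgroup it generates has 42 elements.
The index is φ(49) / ord(3) = 42 / 42 = 1.

1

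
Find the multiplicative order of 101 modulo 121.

110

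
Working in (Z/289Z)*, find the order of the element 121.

136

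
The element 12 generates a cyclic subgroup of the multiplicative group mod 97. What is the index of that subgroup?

The order of 12 must divide φ(97) = 97 − 1 = 96 = 2^5 · 3.
Divisors of 96: 1, 2, 3, 4, 6, 8, 12, 16, 24, 32, 48, 96.
Test each divisor d:
12^1 ≡ 12 (mod 97)
12^2 ≡ 47 (mod 97)
12^3 ≡ 79 (mod 97)
12^4 ≡ 75 (mod 97)
12^6 ≡ 33 (mod 97)
12^8 ≡ 96 (mod 97)
12^12 ≡ 22 (mod 97)
12^16 ≡ 1 (mod 97) ✓
So ord_97(12) = 16, hence |⟨12⟩| = 16.
[(Z/97Z)^× : ⟨12⟩] = 96/16 = 6.

6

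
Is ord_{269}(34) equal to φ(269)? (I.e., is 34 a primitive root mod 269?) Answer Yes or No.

φ(269) = 269 − 1 = 268 = 2^2 · 67.
34 is a primitive root mod 269 iff 34^(φ(269)/q) ≢ 1 for every prime q | φ(269), i.e. q ∈ {2, 67}.
34^134 ≡ 1 (mod 269)  [q = 2: ≡ 1 ✗]
34^4 ≡ 213 (mod 269)  [q = 67: ≢ 1 ✓]
Since 34^134 ≡ 1, the order of 34 divides 134 < 268, so 34 is not a primitive root.

No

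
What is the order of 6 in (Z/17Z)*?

16

By Lagrange's theorem, ord_17(6) divides φ(17) = 17 − 1 = 16 = 2^4.
Divisors of 16: 1, 2, 4, 8, 16.
Check 6^d mod 17 for each divisor in increasing order:
6^1 ≡ 6 (mod 17)
6^2 ≡ 2 (mod 17)
6^4 ≡ 4 (mod 17)
6^8 ≡ 16 (mod 17)
6^16 ≡ 1 (mod 17) ✓
The smallest such exponent is 16, so the order of 6 is 16.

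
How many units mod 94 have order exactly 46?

22

φ(94) = φ(2)·φ(47) = 1·46 = 46 = 2 · 23.
Since (Z/94Z)^× is cyclic of order 46, the number of elements of order d is φ(d) when d | 46 and 0 otherwise.
46 = 2 · 23 divides 46, and φ(46) = 22.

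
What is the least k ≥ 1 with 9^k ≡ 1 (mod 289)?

The order of 9 must divide φ(289) = φ(17^2) = 17·(17−1) = 272 = 2^4 · 17.
Divisors of 272: 1, 2, 4, 8, 16, 17, 34, 68, 136, 272.
Check 9^d mod 289 for each divisor in increasing order:
9^1 ≡ 9 (mod 289)
9^2 ≡ 81 (mod 289)
9^4 ≡ 203 (mod 289)
9^8 ≡ 171 (mod 289)
9^16 ≡ 52 (mod 289)
9^17 ≡ 179 (mod 289)
9^34 ≡ 251 (mod 289)
9^68 ≡ 288 (mod 289)
9^136 ≡ 1 (mod 289) ✓
Therefore the multiplicative order of 9 modulo 289 is 136.

136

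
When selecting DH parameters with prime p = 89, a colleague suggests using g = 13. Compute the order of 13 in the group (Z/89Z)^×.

88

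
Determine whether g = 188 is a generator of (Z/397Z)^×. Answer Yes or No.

No

φ(397) = 397 − 1 = 396 = 2^2 · 3^2 · 11.
An element g generates (Z/397Z)^× iff g^(396/q) ≢ 1 (mod 397) for each prime q ∈ {2, 3, 11}.
188^198 ≡ 1 (mod 397)  [q = 2: ≡ 1 ✗]
188^132 ≡ 362 (mod 397)  [q = 3: ≢ 1 ✓]
188^36 ≡ 126 (mod 397)  [q = 11: ≢ 1 ✓]
The check at q = 2 fails, so 188 generates a proper subgroup.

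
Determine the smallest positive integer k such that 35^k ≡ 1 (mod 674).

By Lagrange's theorem, ord_674(35) divides φ(674) = φ(2)·φ(337) = 1·336 = 336 = 2^4 · 3 · 7.
Divisors of 336: 1, 2, 3, 4, 6, 7, 8, 12, 14, 16, 21, 24, 28, 42, 48, 56, 84, 112, 168, 336.
Test each divisor d:
35^1 ≡ 35
35^2 ≡ 551
35^3 ≡ 413
35^4 ≡ 301
35^6 ≡ 47
35^7 ≡ 297
35^8 ≡ 285
35^12 ≡ 187
35^14 ≡ 589
35^16 ≡ 345
35^21 ≡ 367
35^24 ≡ 595
35^28 ≡ 485
35^42 ≡ 563
35^48 ≡ 175
35^56 ≡ 673
35^84 ≡ 189
35^112 ≡ 1
Therefore the multiplicative order of 35 modulo 674 is 112.

112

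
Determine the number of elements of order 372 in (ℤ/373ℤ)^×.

φ(373) = 373 − 1 = 372 = 2^2 · 3 · 31.
Since (Z/373Z)^× is cyclic of order 372, the number of elements of order d is φ(d) when d | 372 and 0 otherwise.
372 = 2^2 · 3 · 31 divides 372, and φ(372) = 120.

120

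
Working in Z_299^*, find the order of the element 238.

66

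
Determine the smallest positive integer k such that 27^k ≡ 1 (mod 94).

The order of 27 must divide φ(94) = φ(2)·φ(47) = 1·46 = 46 = 2 · 23.
Divisors of 46: 1, 2, 23, 46.
Test each divisor d:
27^1 ≡ 27 (mod 94)
27^2 ≡ 71 (mod 94)
27^23 ≡ 1 (mod 94) ✓
So ord_94(27) = 23.

23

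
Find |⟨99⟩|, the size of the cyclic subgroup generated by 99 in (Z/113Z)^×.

By Lagrange's theorem, ord_113(99) divides φ(113) = 113 − 1 = 112 = 2^4 · 7.
Divisors of 112: 1, 2, 4, 7, 8, 14, 16, 28, 56, 112.
Compute 99^d (mod 113) for the divisors d until we hit 1:
99^1 ≡ 99 (mod 113)
99^2 ≡ 83 (mod 113)
99^4 ≡ 109 (mod 113)
99^7 ≡ 15 (mod 113)
99^8 ≡ 16 (mod 113)
99^14 ≡ 112 (mod 113)
99^16 ≡ 30 (mod 113)
99^28 ≡ 1 (mod 113) ✓
The smallest such exponent is 28, so the order of 99 is 28.

28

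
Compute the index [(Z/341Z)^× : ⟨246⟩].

30

Since 246 ∈ (Z/341Z)^×, its order divides φ(341) = φ(11·31) = (11−1)·(31−1) = 10·30 = 300 = 2^2 · 3 · 5^2.
Divisors of 300: 1, 2, 3, 4, 5, 6, 10, 12, 15, 20, 25, 30, 50, 60, 75, 100, 150, 300.
Check 246^d mod 341 for each divisor in increasing order:
246^1 ≡ 246 (mod 341)
246^2 ≡ 159 (mod 341)
246^3 ≡ 240 (mod 341)
246^4 ≡ 47 (mod 341)
246^5 ≡ 309 (mod 341)
246^6 ≡ 312 (mod 341)
246^10 ≡ 1 (mod 341) ✓
The order of 246 is 10, so the subgroup it generates has 10 elements.
The index is φ(341) / ord(246) = 300 / 10 = 30.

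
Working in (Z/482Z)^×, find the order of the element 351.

By Lagrange's theorem, ord_482(351) divides φ(482) = φ(2)·φ(241) = 1·240 = 240 = 2^4 · 3 · 5.
Divisors of 240: 1, 2, 3, 4, 5, 6, 8, 10, 12, 15, 16, 20, 24, 30, 40, 48, 60, 80, 120, 240.
Compute 351^d (mod 482) for the divisors d until we hit 1:
351^1 ≡ 351 (mod 482)
351^2 ≡ 291 (mod 482)
351^3 ≡ 439 (mod 482)
351^4 ≡ 331 (mod 482)
351^5 ≡ 19 (mod 482)
351^6 ≡ 403 (mod 482)
351^8 ≡ 147 (mod 482)
351^10 ≡ 361 (mod 482)
351^12 ≡ 457 (mod 482)
351^15 ≡ 111 (mod 482)
351^16 ≡ 401 (mod 482)
351^20 ≡ 181 (mod 482)
351^24 ≡ 143 (mod 482)
351^30 ≡ 271 (mod 482)
351^40 ≡ 467 (mod 482)
351^48 ≡ 205 (mod 482)
351^60 ≡ 177 (mod 482)
351^80 ≡ 225 (mod 482)
351^120 ≡ 481 (mod 482)
351^240 ≡ 1 (mod 482) ✓
Hence ord(351) = 240.

240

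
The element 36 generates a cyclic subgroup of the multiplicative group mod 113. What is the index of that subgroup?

ord(36) | φ(113) = 113 − 1 = 112 = 2^4 · 7.
Divisors of 112: 1, 2, 4, 7, 8, 14, 16, 28, 56, 112.
Check 36^d mod 113 for each divisor in increasing order:
36^1 ≡ 36 (mod 113)
36^2 ≡ 53 (mod 113)
36^4 ≡ 97 (mod 113)
36^7 ≡ 95 (mod 113)
36^8 ≡ 30 (mod 113)
36^14 ≡ 98 (mod 113)
36^16 ≡ 109 (mod 113)
36^28 ≡ 112 (mod 113)
36^56 ≡ 1 (mod 113) ✓
The order of 36 is 56, so the subgroup it generates has 56 elements.
The index is φ(113) / ord(36) = 112 / 56 = 2.

2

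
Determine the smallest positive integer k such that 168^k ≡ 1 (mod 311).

31

By Lagrange's theorem, ord_311(168) divides φ(311) = 311 − 1 = 310 = 2 · 5 · 31.
Divisors of 310: 1, 2, 5, 10, 31, 62, 155, 310.
Evaluate successive powers at the divisors of 310:
168^1 ≡ 168 (mod 311)
168^2 ≡ 234 (mod 311)
168^5 ≡ 250 (mod 311)
168^10 ≡ 300 (mod 311)
168^31 ≡ 1 (mod 311) ✓
The smallest such exponent is 31, so the order of 168 is 31.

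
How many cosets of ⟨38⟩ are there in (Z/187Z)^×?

8

ord(38) | φ(187) = φ(11·17) = (11−1)·(17−1) = 10·16 = 160 = 2^5 · 5.
Divisors of 160: 1, 2, 4, 5, 8, 10, 16, 20, 32, 40, 80, 160.
Compute 38^d (mod 187) for the divisors d until we hit 1:
38^1 ≡ 38 (mod 187)
38^2 ≡ 135 (mod 187)
38^4 ≡ 86 (mod 187)
38^5 ≡ 89 (mod 187)
38^8 ≡ 103 (mod 187)
38^10 ≡ 67 (mod 187)
38^16 ≡ 137 (mod 187)
38^20 ≡ 1 (mod 187) ✓
Thus |⟨38⟩| = ord(38) = 20.
The index is φ(187) / ord(38) = 160 / 20 = 8.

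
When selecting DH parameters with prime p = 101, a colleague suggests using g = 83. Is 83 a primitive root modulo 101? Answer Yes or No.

Yes

φ(101) = 101 − 1 = 100 = 2^2 · 5^2.
Test 83^(100/q) mod 101 for each prime factor q of 100:
83^50 ≡ 100 (mod 101)  [q = 2: ≢ 1 ✓]
83^20 ≡ 84 (mod 101)  [q = 5: ≢ 1 ✓]
None equal 1, so ord_101(83) = 100: 83 is a primitive root.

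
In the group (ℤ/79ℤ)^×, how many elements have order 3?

2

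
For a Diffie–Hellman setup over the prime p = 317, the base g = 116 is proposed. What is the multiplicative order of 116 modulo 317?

316

The order of 116 must divide φ(317) = 317 − 1 = 316 = 2^2 · 79.
Divisors of 316: 1, 2, 4, 79, 158, 316.
Compute 116^d (mod 317) for the divisors d until we hit 1:
116^1 ≡ 116 (mod 317)
116^2 ≡ 142 (mod 317)
116^4 ≡ 193 (mod 317)
116^79 ≡ 114 (mod 317)
116^158 ≡ 316 (mod 317)
116^316 ≡ 1 (mod 317) ✓
Hence ord(116) = 316.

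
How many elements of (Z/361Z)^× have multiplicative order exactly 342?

108

φ(361) = φ(19^2) = 19·(19−1) = 342 = 2 · 3^2 · 19.
In a cyclic group of order 342, there are φ(d) elements of order d for each divisor d of 342, and zero for non-divisors.
342 = 2 · 3^2 · 19 divides 342, and φ(342) = 108.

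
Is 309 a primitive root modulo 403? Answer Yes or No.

403 = 13 · 31 is a product of two distinct odd primes, so (Z/403Z)^× ≅ (Z/13Z)^× × (Z/31Z)^× is not cyclic.
No primitive root modulo 403 exists; in particular 309 is not one.

No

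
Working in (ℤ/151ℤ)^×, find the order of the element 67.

By Lagrange's theorem, ord_151(67) divides φ(151) = 151 − 1 = 150 = 2 · 3 · 5^2.
Divisors of 150: 1, 2, 3, 5, 6, 10, 15, 25, 30, 50, 75, 150.
Check 67^d mod 151 for each divisor in increasing order:
67^1 ≡ 67 (mod 151)
67^2 ≡ 110 (mod 151)
67^3 ≡ 122 (mod 151)
67^5 ≡ 132 (mod 151)
67^6 ≡ 86 (mod 151)
67^10 ≡ 59 (mod 151)
67^15 ≡ 87 (mod 151)
67^25 ≡ 150 (mod 151)
67^30 ≡ 19 (mod 151)
67^50 ≡ 1 (mod 151) ✓
Therefore the multiplicative order of 67 modulo 151 is 50.

50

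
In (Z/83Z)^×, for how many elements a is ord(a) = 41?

φ(83) = 83 − 1 = 82 = 2 · 41.
In a cyclic group of order 82, there are φ(d) elements of order d for each divisor d of 82, and zero for non-divisors.
41 | 82, and φ(41) = 41 − 1 = 40.

40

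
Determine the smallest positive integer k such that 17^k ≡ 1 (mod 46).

22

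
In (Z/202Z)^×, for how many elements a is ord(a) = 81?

φ(202) = φ(2)·φ(101) = 1·100 = 100 = 2^2 · 5^2.
(Z/202Z)^× is cyclic (|G| = 100); a cyclic group of order m has exactly φ(d) elements of each order d | m, and none otherwise.
81 does not divide 100, so no element of (Z/202Z)^× has order 81.

0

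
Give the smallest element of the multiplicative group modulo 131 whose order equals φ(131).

φ(131) = 131 − 1 = 130 = 2 · 5 · 13.
Test candidates g = 2, 3, … against the prime factors q ∈ {2, 5, 13} of φ(131): g is a generator iff g^(130/q) ≢ 1 for every such q.
g = 2: 2^65 ≡ 130; 2^26 ≡ 53; 2^10 ≡ 107 — none is 1, so 2 is a primitive root.
Hence the least primitive root of 131 is 2.

2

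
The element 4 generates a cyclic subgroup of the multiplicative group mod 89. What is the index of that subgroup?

By Lagrange's theorem, ord_89(4) divides φ(89) = 89 − 1 = 88 = 2^3 · 11.
Divisors of 88: 1, 2, 4, 8, 11, 22, 44, 88.
Evaluate successive powers at the divisors of 88:
4^1 ≡ 4
4^2 ≡ 16
4^4 ≡ 78
4^8 ≡ 32
4^11 ≡ 1
So ord_89(4) = 11, hence |⟨4⟩| = 11.
Index = |(Z/89Z)^×| / |⟨4⟩| = 88 / 11 = 8.

8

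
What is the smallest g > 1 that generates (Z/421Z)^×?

2

φ(421) = 421 − 1 = 420 = 2^2 · 3 · 5 · 7.
Test candidates g = 2, 3, … against the prime factors q ∈ {2, 3, 5, 7} of φ(421): g is a generator iff g^(420/q) ≢ 1 for every such q.
g = 2: 2^210 ≡ 420; 2^140 ≡ 400; 2^84 ≡ 279; 2^60 ≡ 370 — none is 1, so 2 is a primitive root.
Hence the least primitive root of 421 is 2.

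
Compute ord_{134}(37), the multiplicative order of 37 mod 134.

ord(37) | φ(134) = φ(2)·φ(67) = 1·66 = 66 = 2 · 3 · 11.
Divisors of 66: 1, 2, 3, 6, 11, 22, 33, 66.
Compute 37^d (mod 134) for the divisors d until we hit 1:
37^1 ≡ 37 (mod 134)
37^2 ≡ 29 (mod 134)
37^3 ≡ 1 (mod 134) ✓
Hence ord(37) = 3.

3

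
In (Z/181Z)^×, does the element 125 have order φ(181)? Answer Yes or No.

φ(181) = 181 − 1 = 180 = 2^2 · 3^2 · 5.
An element g generates (Z/181Z)^× iff g^(180/q) ≢ 1 (mod 181) for each prime q ∈ {2, 3, 5}.
125^90 ≡ 1 (mod 181)  [q = 2: ≡ 1 ✗]
125^60 ≡ 1 (mod 181)  [q = 3: ≡ 1 ✗]
125^36 ≡ 125 (mod 181)  [q = 5: ≢ 1 ✓]
The check at q = 2 fails, so 125 generates a proper subgroup.

No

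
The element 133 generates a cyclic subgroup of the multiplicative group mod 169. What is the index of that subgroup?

The order of 133 must divide φ(169) = φ(13^2) = 13·(13−1) = 156 = 2^2 · 3 · 13.
Divisors of 156: 1, 2, 3, 4, 6, 12, 13, 26, 39, 52, 78, 156.
Compute 133^d (mod 169) for the divisors d until we hit 1:
133^1 ≡ 133
133^2 ≡ 113
133^3 ≡ 157
133^4 ≡ 94
133^6 ≡ 144
133^12 ≡ 118
133^13 ≡ 146
133^26 ≡ 22
133^39 ≡ 1
Thus |⟨133⟩| = ord(133) = 39.
[(Z/169Z)^× : ⟨133⟩] = 156/39 = 4.

4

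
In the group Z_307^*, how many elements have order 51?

32

φ(307) = 307 − 1 = 306 = 2 · 3^2 · 17.
In a cyclic group of order 306, there are φ(d) elements of order d for each divisor d of 306, and zero for non-divisors.
51 = 3 · 17 divides 306, and φ(51) = 32.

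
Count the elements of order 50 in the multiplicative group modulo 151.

20

φ(151) = 151 − 1 = 150 = 2 · 3 · 5^2.
(Z/151Z)^× is cyclic (|G| = 150); a cyclic group of order m has exactly φ(d) elements of each order d | m, and none otherwise.
50 = 2 · 5^2 divides 150, and φ(50) = 20.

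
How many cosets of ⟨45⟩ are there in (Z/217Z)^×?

6

Since 45 ∈ (Z/217Z)^×, its order divides φ(217) = φ(7·31) = (7−1)·(31−1) = 6·30 = 180 = 2^2 · 3^2 · 5.
Divisors of 180: 1, 2, 3, 4, 5, 6, 9, 10, 12, 15, 18, 20, 30, 36, 45, 60, 90, 180.
Evaluate successive powers at the divisors of 180:
45^1 ≡ 45
45^2 ≡ 72
45^3 ≡ 202
45^4 ≡ 193
45^5 ≡ 5
45^6 ≡ 8
45^9 ≡ 97
45^10 ≡ 25
45^12 ≡ 64
45^15 ≡ 125
45^18 ≡ 78
45^20 ≡ 191
45^30 ≡ 1
The order of 45 is 30, so the subgroup it generates has 30 elements.
The index is φ(217) / ord(45) = 180 / 30 = 6.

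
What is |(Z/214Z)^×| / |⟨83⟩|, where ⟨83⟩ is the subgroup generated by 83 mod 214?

2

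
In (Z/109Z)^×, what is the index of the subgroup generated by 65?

1

Since 65 ∈ (Z/109Z)^×, its order divides φ(109) = 109 − 1 = 108 = 2^2 · 3^3.
Divisors of 108: 1, 2, 3, 4, 6, 9, 12, 18, 27, 36, 54, 108.
Evaluate successive powers at the divisors of 108:
65^1 ≡ 65 (mod 109)
65^2 ≡ 83 (mod 109)
65^3 ≡ 54 (mod 109)
65^4 ≡ 22 (mod 109)
65^6 ≡ 82 (mod 109)
65^9 ≡ 68 (mod 109)
65^12 ≡ 75 (mod 109)
65^18 ≡ 46 (mod 109)
65^27 ≡ 76 (mod 109)
65^36 ≡ 45 (mod 109)
65^54 ≡ 108 (mod 109)
65^108 ≡ 1 (mod 109) ✓
So ord_109(65) = 108, hence |⟨65⟩| = 108.
[(Z/109Z)^× : ⟨65⟩] = 108/108 = 1.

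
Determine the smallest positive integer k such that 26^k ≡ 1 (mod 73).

72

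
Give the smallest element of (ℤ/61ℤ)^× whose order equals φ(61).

φ(61) = 61 − 1 = 60 = 2^2 · 3 · 5.
Test candidates g = 2, 3, … against the prime factors q ∈ {2, 3, 5} of φ(61): g is a generator iff g^(60/q) ≢ 1 for every such q.
g = 2: 2^30 ≡ 60; 2^20 ≡ 47; 2^12 ≡ 9 — none is 1, so 2 is a primitive root.
Hence the least primitive root of 61 is 2.

2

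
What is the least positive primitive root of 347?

2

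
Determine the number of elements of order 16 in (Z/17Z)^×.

8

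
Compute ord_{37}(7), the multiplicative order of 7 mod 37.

The order of 7 must divide φ(37) = 37 − 1 = 36 = 2^2 · 3^2.
Divisors of 36: 1, 2, 3, 4, 6, 9, 12, 18, 36.
Check 7^d mod 37 for each divisor in increasing order:
7^1 ≡ 7
7^2 ≡ 12
7^3 ≡ 10
7^4 ≡ 33
7^6 ≡ 26
7^9 ≡ 1
So ord_37(7) = 9.

9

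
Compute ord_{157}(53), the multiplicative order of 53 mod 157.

156

Since 53 ∈ (Z/157Z)^×, its order divides φ(157) = 157 − 1 = 156 = 2^2 · 3 · 13.
Divisors of 156: 1, 2, 3, 4, 6, 12, 13, 26, 39, 52, 78, 156.
Compute 53^d (mod 157) for the divisors d until we hit 1:
53^1 ≡ 53
53^2 ≡ 140
53^3 ≡ 41
53^4 ≡ 132
53^6 ≡ 111
53^12 ≡ 75
53^13 ≡ 50
53^26 ≡ 145
53^39 ≡ 28
53^52 ≡ 144
53^78 ≡ 156
53^156 ≡ 1
The smallest such exponent is 156, so the order of 53 is 156.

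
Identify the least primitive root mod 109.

φ(109) = 109 − 1 = 108 = 2^2 · 3^3.
Test candidates g = 2, 3, … against the prime factors q ∈ {2, 3} of φ(109): g is a generator iff g^(108/q) ≢ 1 for every such q.
g = 2: 2^54 ≡ 108; 2^36 ≡ 1 — hits 1, so not a primitive root.
g = 3: 3^54 ≡ 1 — hits 1, so not a primitive root.
g = 4: 4^54 ≡ 1 — hits 1, so not a primitive root.
g = 5: 5^54 ≡ 1 — hits 1, so not a primitive root.
g = 6: 6^54 ≡ 108; 6^36 ≡ 63 — none is 1, so 6 is a primitive root.
The smallest primitive root modulo 109 is 6.

6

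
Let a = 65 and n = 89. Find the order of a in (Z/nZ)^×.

88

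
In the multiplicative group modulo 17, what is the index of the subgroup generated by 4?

By Lagrange's theorem, ord_17(4) divides φ(17) = 17 − 1 = 16 = 2^4.
Divisors of 16: 1, 2, 4, 8, 16.
Check 4^d mod 17 for each divisor in increasing order:
4^1 ≡ 4
4^2 ≡ 16
4^4 ≡ 1
The order of 4 is 4, so the subgroup it generates has 4 elements.
[(Z/17Z)^× : ⟨4⟩] = 16/4 = 4.

4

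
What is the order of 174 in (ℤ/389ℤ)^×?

By Lagrange's theorem, ord_389(174) divides φ(389) = 389 − 1 = 388 = 2^2 · 97.
Divisors of 388: 1, 2, 4, 97, 194, 388.
Evaluate successive powers at the divisors of 388:
174^1 ≡ 174 (mod 389)
174^2 ≡ 323 (mod 389)
174^4 ≡ 77 (mod 389)
174^97 ≡ 274 (mod 389)
174^194 ≡ 388 (mod 389)
174^388 ≡ 1 (mod 389) ✓
Therefore the multiplicative order of 174 modulo 389 is 388.

388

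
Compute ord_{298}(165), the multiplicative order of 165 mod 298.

By Lagrange's theorem, ord_298(165) divides φ(298) = φ(2)·φ(149) = 1·148 = 148 = 2^2 · 37.
Divisors of 148: 1, 2, 4, 37, 74, 148.
Check 165^d mod 298 for each divisor in increasing order:
165^1 ≡ 165 (mod 298)
165^2 ≡ 107 (mod 298)
165^4 ≡ 125 (mod 298)
165^37 ≡ 1 (mod 298) ✓
The smallest such exponent is 37, so the order of 165 is 37.

37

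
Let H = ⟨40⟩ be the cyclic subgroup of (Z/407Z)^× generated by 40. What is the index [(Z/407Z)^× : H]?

ord(40) | φ(407) = φ(11·37) = (11−1)·(37−1) = 10·36 = 360 = 2^3 · 3^2 · 5.
Divisors of 360: 1, 2, 3, 4, 5, 6, 8, 9, 10, 12, 15, 18, 20, 24, 30, 36, 40, 45, 60, 72, 90, 120, 180, 360.
Evaluate successive powers at the divisors of 360:
40^1 ≡ 40
40^2 ≡ 379
40^3 ≡ 101
40^4 ≡ 377
40^5 ≡ 21
40^6 ≡ 26
40^8 ≡ 86
40^9 ≡ 184
40^10 ≡ 34
40^12 ≡ 269
40^15 ≡ 307
40^18 ≡ 75
40^20 ≡ 342
40^24 ≡ 322
40^30 ≡ 232
40^36 ≡ 334
40^40 ≡ 155
40^45 ≡ 406
40^60 ≡ 100
40^72 ≡ 38
40^90 ≡ 1
Thus |⟨40⟩| = ord(40) = 90.
[(Z/407Z)^× : ⟨40⟩] = 360/90 = 4.

4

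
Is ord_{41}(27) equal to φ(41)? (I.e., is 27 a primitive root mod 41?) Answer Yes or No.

φ(41) = 41 − 1 = 40 = 2^3 · 5.
Test 27^(40/q) mod 41 for each prime factor q of 40:
27^20 ≡ 40 (mod 41)  [q = 2: ≢ 1 ✓]
27^8 ≡ 1 (mod 41)  [q = 5: ≡ 1 ✗]
The check at q = 5 fails, so 27 generates a proper subgroup.

No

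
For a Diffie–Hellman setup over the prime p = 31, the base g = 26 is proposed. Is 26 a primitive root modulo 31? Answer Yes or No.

No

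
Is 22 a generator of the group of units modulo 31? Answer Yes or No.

φ(31) = 31 − 1 = 30 = 2 · 3 · 5.
Test 22^(30/q) mod 31 for each prime factor q of 30:
22^15 ≡ 30 (mod 31)  [q = 2: ≢ 1 ✓]
22^10 ≡ 5 (mod 31)  [q = 3: ≢ 1 ✓]
22^6 ≡ 8 (mod 31)  [q = 5: ≢ 1 ✓]
Every test exponent gives a nontrivial residue, hence 22 generates the full group.

Yes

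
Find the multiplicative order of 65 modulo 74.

18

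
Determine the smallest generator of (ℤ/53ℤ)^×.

2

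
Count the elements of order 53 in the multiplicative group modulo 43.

φ(43) = 43 − 1 = 42 = 2 · 3 · 7.
In a cyclic group of order 42, there are φ(d) elements of order d for each divisor d of 42, and zero for non-divisors.
Since 53 ∤ 42, the count is 0.

0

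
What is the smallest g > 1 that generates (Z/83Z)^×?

φ(83) = 83 − 1 = 82 = 2 · 41.
Test candidates g = 2, 3, … against the prime factors q ∈ {2, 41} of φ(83): g is a generator iff g^(82/q) ≢ 1 for every such q.
g = 2: 2^41 ≡ 82; 2^2 ≡ 4 — none is 1, so 2 is a primitive root.
So 2 is the smallest generator of (Z/83Z)^×.

2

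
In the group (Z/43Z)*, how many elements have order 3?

2

φ(43) = 43 − 1 = 42 = 2 · 3 · 7.
In a cyclic group of order 42, there are φ(d) elements of order d for each divisor d of 42, and zero for non-divisors.
3 | 42, and φ(3) = 3 − 1 = 2.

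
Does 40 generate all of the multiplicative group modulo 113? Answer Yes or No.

No

φ(113) = 113 − 1 = 112 = 2^4 · 7.
40 is a primitive root mod 113 iff 40^(φ(113)/q) ≢ 1 for every prime q | φ(113), i.e. q ∈ {2, 7}.
40^56 ≡ 112 (mod 113)  [q = 2: ≢ 1 ✓]
40^16 ≡ 1 (mod 113)  [q = 7: ≡ 1 ✗]
Since 40^16 ≡ 1, the order of 40 divides 16 < 112, so 40 is not a primitive root.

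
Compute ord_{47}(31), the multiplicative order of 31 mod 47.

46

Since 31 ∈ (Z/47Z)^×, its order divides φ(47) = 47 − 1 = 46 = 2 · 23.
Divisors of 46: 1, 2, 23, 46.
Evaluate successive powers at the divisors of 46:
31^1 ≡ 31 (mod 47)
31^2 ≡ 21 (mod 47)
31^23 ≡ 46 (mod 47)
31^46 ≡ 1 (mod 47) ✓
Therefore the multiplicative order of 31 modulo 47 is 46.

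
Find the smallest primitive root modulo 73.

5

φ(73) = 73 − 1 = 72 = 2^3 · 3^2.
g is a primitive root iff g^(72/q) ≢ 1 (mod 73) for each prime q ∈ {2, 3}.
g = 2: 2^36 ≡ 1 — hits 1, so not a primitive root.
g = 3: 3^36 ≡ 1 — hits 1, so not a primitive root.
g = 4: 4^36 ≡ 1 — hits 1, so not a primitive root.
g = 5: 5^36 ≡ 72; 5^24 ≡ 8 — none is 1, so 5 is a primitive root.
Hence the least primitive root of 73 is 5.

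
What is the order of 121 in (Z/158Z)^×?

39

The order of 121 must divide φ(158) = φ(2)·φ(79) = 1·78 = 78 = 2 · 3 · 13.
Divisors of 78: 1, 2, 3, 6, 13, 26, 39, 78.
Test each divisor d:
121^1 ≡ 121
121^2 ≡ 105
121^3 ≡ 65
121^6 ≡ 117
121^13 ≡ 55
121^26 ≡ 23
121^39 ≡ 1
Therefore the multiplicative order of 121 modulo 158 is 39.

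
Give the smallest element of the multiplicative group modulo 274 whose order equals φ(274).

3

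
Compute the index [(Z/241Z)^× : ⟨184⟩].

By Lagrange's theorem, ord_241(184) divides φ(241) = 241 − 1 = 240 = 2^4 · 3 · 5.
Divisors of 240: 1, 2, 3, 4, 5, 6, 8, 10, 12, 15, 16, 20, 24, 30, 40, 48, 60, 80, 120, 240.
Test each divisor d:
184^1 ≡ 184
184^2 ≡ 116
184^3 ≡ 136
184^4 ≡ 201
184^5 ≡ 111
184^6 ≡ 180
184^8 ≡ 154
184^10 ≡ 30
184^12 ≡ 106
184^15 ≡ 197
184^16 ≡ 98
184^20 ≡ 177
184^24 ≡ 150
184^30 ≡ 8
184^40 ≡ 240
184^48 ≡ 87
184^60 ≡ 64
184^80 ≡ 1
The order of 184 is 80, so the subgroup it generates has 80 elements.
[(Z/241Z)^× : ⟨184⟩] = 240/80 = 3.

3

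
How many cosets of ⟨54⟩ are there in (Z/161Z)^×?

ord(54) | φ(161) = φ(7·23) = (7−1)·(23−1) = 6·22 = 132 = 2^2 · 3 · 11.
Divisors of 132: 1, 2, 3, 4, 6, 11, 12, 22, 33, 44, 66, 132.
Compute 54^d (mod 161) for the divisors d until we hit 1:
54^1 ≡ 54 (mod 161)
54^2 ≡ 18 (mod 161)
54^3 ≡ 6 (mod 161)
54^4 ≡ 2 (mod 161)
54^6 ≡ 36 (mod 161)
54^11 ≡ 24 (mod 161)
54^12 ≡ 8 (mod 161)
54^22 ≡ 93 (mod 161)
54^33 ≡ 139 (mod 161)
54^44 ≡ 116 (mod 161)
54^66 ≡ 1 (mod 161) ✓
So ord_161(54) = 66, hence |⟨54⟩| = 66.
Index = |(Z/161Z)^×| / |⟨54⟩| = 132 / 66 = 2.

2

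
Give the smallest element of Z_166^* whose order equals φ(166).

φ(166) = φ(2)·φ(83) = 1·82 = 82 = 2 · 41.
Test candidates g = 2, 3, … against the prime factors q ∈ {2, 41} of φ(166): g is a generator iff g^(82/q) ≢ 1 for every such q.
g = 2: gcd(2, 166) = 2 > 1, not a unit — skip.
g = 3: 3^41 ≡ 1 — hits 1, so not a primitive root.
g = 4: gcd(4, 166) = 2 > 1, not a unit — skip.
g = 5: 5^41 ≡ 165; 5^2 ≡ 25 — none is 1, so 5 is a primitive root.
The smallest primitive root modulo 166 is 5.

5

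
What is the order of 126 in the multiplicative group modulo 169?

39

By Lagrange's theorem, ord_169(126) divides φ(169) = φ(13^2) = 13·(13−1) = 156 = 2^2 · 3 · 13.
Divisors of 156: 1, 2, 3, 4, 6, 12, 13, 26, 39, 52, 78, 156.
Check 126^d mod 169 for each divisor in increasing order:
126^1 ≡ 126
126^2 ≡ 159
126^3 ≡ 92
126^4 ≡ 100
126^6 ≡ 14
126^12 ≡ 27
126^13 ≡ 22
126^26 ≡ 146
126^39 ≡ 1
So ord_169(126) = 39.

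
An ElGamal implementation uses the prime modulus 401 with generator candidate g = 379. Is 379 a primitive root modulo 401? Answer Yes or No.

φ(401) = 401 − 1 = 400 = 2^4 · 5^2.
Test 379^(400/q) mod 401 for each prime factor q of 400:
379^200 ≡ 1 (mod 401)  [q = 2: ≡ 1 ✗]
379^80 ≡ 1 (mod 401)  [q = 5: ≡ 1 ✗]
The check at q = 2 fails, so 379 generates a proper subgroup.

No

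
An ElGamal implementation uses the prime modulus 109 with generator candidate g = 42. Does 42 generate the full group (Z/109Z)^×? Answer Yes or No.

φ(109) = 109 − 1 = 108 = 2^2 · 3^3.
It suffices to check that the order of 42 is not a proper divisor of 108: compute 42^(108/q) for q ∈ {2, 3}.
42^54 ≡ 108 (mod 109)  [q = 2: ≢ 1 ✓]
42^36 ≡ 45 (mod 109)  [q = 3: ≢ 1 ✓]
Every test exponent gives a nontrivial residue, hence 42 generates the full group.

Yes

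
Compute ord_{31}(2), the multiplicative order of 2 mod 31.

5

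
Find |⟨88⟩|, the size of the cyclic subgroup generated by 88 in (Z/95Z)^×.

Since 88 ∈ (Z/95Z)^×, its order divides φ(95) = φ(5·19) = (5−1)·(19−1) = 4·18 = 72 = 2^3 · 3^2.
Divisors of 72: 1, 2, 3, 4, 6, 8, 9, 12, 18, 24, 36, 72.
Compute 88^d (mod 95) for the divisors d until we hit 1:
88^1 ≡ 88 (mod 95)
88^2 ≡ 49 (mod 95)
88^3 ≡ 37 (mod 95)
88^4 ≡ 26 (mod 95)
88^6 ≡ 39 (mod 95)
88^8 ≡ 11 (mod 95)
88^9 ≡ 18 (mod 95)
88^12 ≡ 1 (mod 95) ✓
So ord_95(88) = 12.

12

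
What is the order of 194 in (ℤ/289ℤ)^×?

ord(194) | φ(289) = φ(17^2) = 17·(17−1) = 272 = 2^4 · 17.
Divisors of 272: 1, 2, 4, 8, 16, 17, 34, 68, 136, 272.
Check 194^d mod 289 for each divisor in increasing order:
194^1 ≡ 194 (mod 289)
194^2 ≡ 66 (mod 289)
194^4 ≡ 21 (mod 289)
194^8 ≡ 152 (mod 289)
194^16 ≡ 273 (mod 289)
194^17 ≡ 75 (mod 289)
194^34 ≡ 134 (mod 289)
194^68 ≡ 38 (mod 289)
194^136 ≡ 288 (mod 289)
194^272 ≡ 1 (mod 289) ✓
Hence ord(194) = 272.

272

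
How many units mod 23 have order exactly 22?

10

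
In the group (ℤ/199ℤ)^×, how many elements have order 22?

10

φ(199) = 199 − 1 = 198 = 2 · 3^2 · 11.
Since (Z/199Z)^× is cyclic of order 198, the number of elements of order d is φ(d) when d | 198 and 0 otherwise.
22 = 2 · 11 divides 198, and φ(22) = 10.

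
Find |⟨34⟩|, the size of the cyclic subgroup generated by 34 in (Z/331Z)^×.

Since 34 ∈ (Z/331Z)^×, its order divides φ(331) = 331 − 1 = 330 = 2 · 3 · 5 · 11.
Divisors of 330: 1, 2, 3, 5, 6, 10, 11, 15, 22, 30, 33, 55, 66, 110, 165, 330.
Evaluate successive powers at the divisors of 330:
34^1 ≡ 34 (mod 331)
34^2 ≡ 163 (mod 331)
34^3 ≡ 246 (mod 331)
34^5 ≡ 47 (mod 331)
34^6 ≡ 274 (mod 331)
34^10 ≡ 223 (mod 331)
34^11 ≡ 300 (mod 331)
34^15 ≡ 220 (mod 331)
34^22 ≡ 299 (mod 331)
34^30 ≡ 74 (mod 331)
34^33 ≡ 330 (mod 331)
34^55 ≡ 32 (mod 331)
34^66 ≡ 1 (mod 331) ✓
So ord_331(34) = 66.

66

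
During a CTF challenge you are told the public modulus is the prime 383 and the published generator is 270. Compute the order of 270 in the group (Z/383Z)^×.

The order of 270 must divide φ(383) = 383 − 1 = 382 = 2 · 191.
Divisors of 382: 1, 2, 191, 382.
Test each divisor d:
270^1 ≡ 270 (mod 383)
270^2 ≡ 130 (mod 383)
270^191 ≡ 382 (mod 383)
270^382 ≡ 1 (mod 383) ✓
Hence ord(270) = 382.

382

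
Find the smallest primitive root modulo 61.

2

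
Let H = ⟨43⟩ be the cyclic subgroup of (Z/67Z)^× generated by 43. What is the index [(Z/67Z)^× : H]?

3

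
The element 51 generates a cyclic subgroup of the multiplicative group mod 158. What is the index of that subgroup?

Since 51 ∈ (Z/158Z)^×, its order divides φ(158) = φ(2)·φ(79) = 1·78 = 78 = 2 · 3 · 13.
Divisors of 78: 1, 2, 3, 6, 13, 26, 39, 78.
Test each divisor d:
51^1 ≡ 51 (mod 158)
51^2 ≡ 73 (mod 158)
51^3 ≡ 89 (mod 158)
51^6 ≡ 21 (mod 158)
51^13 ≡ 55 (mod 158)
51^26 ≡ 23 (mod 158)
51^39 ≡ 1 (mod 158) ✓
The order of 51 is 39, so the subgroup it generates has 39 elements.
Index = |(Z/158Z)^×| / |⟨51⟩| = 78 / 39 = 2.

2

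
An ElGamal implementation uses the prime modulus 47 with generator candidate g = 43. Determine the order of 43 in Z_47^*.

By Lagrange's theorem, ord_47(43) divides φ(47) = 47 − 1 = 46 = 2 · 23.
Divisors of 46: 1, 2, 23, 46.
Compute 43^d (mod 47) for the divisors d until we hit 1:
43^1 ≡ 43
43^2 ≡ 16
43^23 ≡ 46
43^46 ≡ 1
So ord_47(43) = 46.

46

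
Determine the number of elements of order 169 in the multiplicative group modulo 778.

0

φ(778) = φ(2)·φ(389) = 1·388 = 388 = 2^2 · 97.
(Z/778Z)^× is cyclic (|G| = 388); a cyclic group of order m has exactly φ(d) elements of each order d | m, and none otherwise.
169 does not divide 388, so no element of (Z/778Z)^× has order 169.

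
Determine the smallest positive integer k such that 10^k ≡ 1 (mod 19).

18

By Lagrange's theorem, ord_19(10) divides φ(19) = 19 − 1 = 18 = 2 · 3^2.
Divisors of 18: 1, 2, 3, 6, 9, 18.
Compute 10^d (mod 19) for the divisors d until we hit 1:
10^1 ≡ 10
10^2 ≡ 5
10^3 ≡ 12
10^6 ≡ 11
10^9 ≡ 18
10^18 ≡ 1
So ord_19(10) = 18.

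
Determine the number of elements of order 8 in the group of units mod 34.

φ(34) = φ(2)·φ(17) = 1·16 = 16 = 2^4.
In a cyclic group of order 16, there are φ(d) elements of order d for each divisor d of 16, and zero for non-divisors.
8 = 2^3 divides 16, and φ(8) = 4.

4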